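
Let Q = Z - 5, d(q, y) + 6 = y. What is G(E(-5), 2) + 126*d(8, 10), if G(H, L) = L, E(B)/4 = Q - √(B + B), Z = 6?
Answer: 506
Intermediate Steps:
d(q, y) = -6 + y
Q = 1 (Q = 6 - 5 = 1)
E(B) = 4 - 4*√2*√B (E(B) = 4*(1 - √(B + B)) = 4*(1 - √(2*B)) = 4*(1 - √2*√B) = 4 - 4*√2*√B)
G(E(-5), 2) + 126*d(8, 10) = 2 + 126*(-6 + 10) = 2 + 126*4 = 2 + 504 = 506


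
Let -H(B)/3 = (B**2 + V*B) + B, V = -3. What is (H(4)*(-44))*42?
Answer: 44352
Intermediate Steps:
H(B) = -3*B**2 + 6*B (H(B) = -3*((B**2 - 3*B) + B) = -3*(B**2 - 2*B) = -3*B**2 + 6*B)
(H(4)*(-44))*42 = ((3*4*(2 - 1*4))*(-44))*42 = ((3*4*(2 - 4))*(-44))*42 = ((3*4*(-2))*(-44))*42 = -24*(-44)*42 = 1056*42 = 44352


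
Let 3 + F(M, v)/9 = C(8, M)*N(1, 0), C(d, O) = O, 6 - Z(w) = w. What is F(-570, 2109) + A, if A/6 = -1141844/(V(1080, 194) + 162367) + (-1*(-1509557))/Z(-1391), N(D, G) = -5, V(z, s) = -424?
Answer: 2418001829077/75411457 ≈ 32064.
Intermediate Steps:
Z(w) = 6 - w
F(M, v) = -27 - 45*M (F(M, v) = -27 + 9*(M*(-5)) = -27 + 9*(-5*M) = -27 - 45*M)
A = 485734066366/75411457 (A = 6*(-1141844/(-424 + 162367) + (-1*(-1509557))/(6 - 1*(-1391))) = 6*(-1141844/161943 + 1509557/(6 + 1391)) = 6*(-1141844*1/161943 + 1509557/1397) = 6*(-1141844/161943 + 1509557*(1/1397)) = 6*(-1141844/161943 + 1509557/1397) = 6*(242867033183/226234371) = 485734066366/75411457 ≈ 6441.1)
F(-570, 2109) + A = (-27 - 45*(-570)) + 485734066366/75411457 = (-27 + 25650) + 485734066366/75411457 = 25623 + 485734066366/75411457 = 2418001829077/75411457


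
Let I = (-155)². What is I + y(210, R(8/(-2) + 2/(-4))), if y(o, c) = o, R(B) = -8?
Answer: 24235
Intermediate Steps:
I = 24025
I + y(210, R(8/(-2) + 2/(-4))) = 24025 + 210 = 24235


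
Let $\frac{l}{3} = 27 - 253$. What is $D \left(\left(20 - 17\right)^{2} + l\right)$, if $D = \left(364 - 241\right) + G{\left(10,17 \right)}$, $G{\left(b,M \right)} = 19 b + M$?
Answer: $-220770$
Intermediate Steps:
$l = -678$ ($l = 3 \left(27 - 253\right) = 3 \left(-226\right) = -678$)
$G{\left(b,M \right)} = M + 19 b$
$D = 330$ ($D = \left(364 - 241\right) + \left(17 + 19 \cdot 10\right) = 123 + \left(17 + 190\right) = 123 + 207 = 330$)
$D \left(\left(20 - 17\right)^{2} + l\right) = 330 \left(\left(20 - 17\right)^{2} - 678\right) = 330 \left(3^{2} - 678\right) = 330 \left(9 - 678\right) = 330 \left(-669\right) = -220770$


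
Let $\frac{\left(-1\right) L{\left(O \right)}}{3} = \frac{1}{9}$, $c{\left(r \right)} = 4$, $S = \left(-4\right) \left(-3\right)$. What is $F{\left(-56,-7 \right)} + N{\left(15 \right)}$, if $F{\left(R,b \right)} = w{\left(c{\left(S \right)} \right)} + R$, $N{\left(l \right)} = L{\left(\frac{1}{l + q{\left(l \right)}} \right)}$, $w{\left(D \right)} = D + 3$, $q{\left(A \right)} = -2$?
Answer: $- \frac{148}{3} \approx -49.333$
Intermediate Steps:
$S = 12$
$w{\left(D \right)} = 3 + D$
$L{\left(O \right)} = - \frac{1}{3}$ ($L{\left(O \right)} = - \frac{3}{9} = \left(-3\right) \frac{1}{9} = - \frac{1}{3}$)
$N{\left(l \right)} = - \frac{1}{3}$
$F{\left(R,b \right)} = 7 + R$ ($F{\left(R,b \right)} = \left(3 + 4\right) + R = 7 + R$)
$F{\left(-56,-7 \right)} + N{\left(15 \right)} = \left(7 - 56\right) - \frac{1}{3} = -49 - \frac{1}{3} = - \frac{148}{3}$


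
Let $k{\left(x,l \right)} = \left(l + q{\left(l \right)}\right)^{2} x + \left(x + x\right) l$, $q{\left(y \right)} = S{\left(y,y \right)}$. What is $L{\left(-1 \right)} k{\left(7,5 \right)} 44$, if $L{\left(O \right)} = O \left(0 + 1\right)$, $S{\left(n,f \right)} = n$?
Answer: $-33880$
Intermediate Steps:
$q{\left(y \right)} = y$
$k{\left(x,l \right)} = 2 l x + 4 x l^{2}$ ($k{\left(x,l \right)} = \left(l + l\right)^{2} x + \left(x + x\right) l = \left(2 l\right)^{2} x + 2 x l = 4 l^{2} x + 2 l x = 4 x l^{2} + 2 l x = 2 l x + 4 x l^{2}$)
$L{\left(O \right)} = O$ ($L{\left(O \right)} = O 1 = O$)
$L{\left(-1 \right)} k{\left(7,5 \right)} 44 = - 2 \cdot 5 \cdot 7 \left(1 + 2 \cdot 5\right) 44 = - 2 \cdot 5 \cdot 7 \left(1 + 10\right) 44 = - 2 \cdot 5 \cdot 7 \cdot 11 \cdot 44 = \left(-1\right) 770 \cdot 44 = \left(-770\right) 44 = -33880$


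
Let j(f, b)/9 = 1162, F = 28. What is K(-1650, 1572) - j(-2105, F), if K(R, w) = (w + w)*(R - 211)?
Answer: -5861442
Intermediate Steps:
j(f, b) = 10458 (j(f, b) = 9*1162 = 10458)
K(R, w) = 2*w*(-211 + R) (K(R, w) = (2*w)*(-211 + R) = 2*w*(-211 + R))
K(-1650, 1572) - j(-2105, F) = 2*1572*(-211 - 1650) - 1*10458 = 2*1572*(-1861) - 10458 = -5850984 - 10458 = -5861442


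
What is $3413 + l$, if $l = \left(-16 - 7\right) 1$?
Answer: $3390$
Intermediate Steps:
$l = -23$ ($l = \left(-23\right) 1 = -23$)
$3413 + l = 3413 - 23 = 3390$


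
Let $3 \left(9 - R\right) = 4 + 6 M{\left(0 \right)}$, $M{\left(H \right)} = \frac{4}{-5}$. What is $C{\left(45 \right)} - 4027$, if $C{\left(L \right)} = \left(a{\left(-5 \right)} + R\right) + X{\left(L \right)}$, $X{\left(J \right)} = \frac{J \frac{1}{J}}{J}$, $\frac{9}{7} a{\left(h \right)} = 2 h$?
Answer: $- \frac{181147}{45} \approx -4025.5$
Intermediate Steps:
$a{\left(h \right)} = \frac{14 h}{9}$ ($a{\left(h \right)} = \frac{7 \cdot 2 h}{9} = \frac{14 h}{9}$)
$X{\left(J \right)} = \frac{1}{J}$ ($X{\left(J \right)} = 1 \frac{1}{J} = \frac{1}{J}$)
$M{\left(H \right)} = - \frac{4}{5}$ ($M{\left(H \right)} = 4 \left(- \frac{1}{5}\right) = - \frac{4}{5}$)
$R = \frac{139}{15}$ ($R = 9 - \frac{4 + 6 \left(- \frac{4}{5}\right)}{3} = 9 - \frac{4 - \frac{24}{5}}{3} = 9 - - \frac{4}{15} = 9 + \frac{4}{15} = \frac{139}{15} \approx 9.2667$)
$C{\left(L \right)} = \frac{67}{45} + \frac{1}{L}$ ($C{\left(L \right)} = \left(\frac{14}{9} \left(-5\right) + \frac{139}{15}\right) + \frac{1}{L} = \left(- \frac{70}{9} + \frac{139}{15}\right) + \frac{1}{L} = \frac{67}{45} + \frac{1}{L}$)
$C{\left(45 \right)} - 4027 = \left(\frac{67}{45} + \frac{1}{45}\right) - 4027 = \frac{68}{45} - 4027 = - \frac{181147}{45}$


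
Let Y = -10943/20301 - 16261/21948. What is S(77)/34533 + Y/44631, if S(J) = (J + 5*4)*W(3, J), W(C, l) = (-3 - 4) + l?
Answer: 19158043538185/97449370404732 ≈ 0.19659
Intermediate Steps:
W(C, l) = -7 + l
S(J) = (-7 + J)*(20 + J) (S(J) = (J + 5*4)*(-7 + J) = (J + 20)*(-7 + J) = (20 + J)*(-7 + J) = (-7 + J)*(20 + J))
Y = -63365725/49507372 (Y = -10943*1/20301 - 16261*1/21948 = -10943/20301 - 16261/21948 = -63365725/49507372 ≈ -1.2799)
S(77)/34533 + Y/44631 = ((-7 + 77)*(20 + 77))/34533 - 63365725/49507372/44631 = (70*97)*(1/34533) - 63365725/49507372*1/44631 = 6790*(1/34533) - 2185025/76191845508 = 6790/34533 - 2185025/76191845508 = 19158043538185/97449370404732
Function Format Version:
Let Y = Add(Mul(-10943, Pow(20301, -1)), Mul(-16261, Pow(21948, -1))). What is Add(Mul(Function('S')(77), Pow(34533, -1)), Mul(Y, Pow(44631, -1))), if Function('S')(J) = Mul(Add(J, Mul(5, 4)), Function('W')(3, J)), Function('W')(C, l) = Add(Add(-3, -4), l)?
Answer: Rational(19158043538185, 97449370404732) ≈ 0.19659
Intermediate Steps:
Function('W')(C, l) = Add(-7, l)
Function('S')(J) = Mul(Add(-7, J), Add(20, J)) (Function('S')(J) = Mul(Add(J, Mul(5, 4)), Add(-7, J)) = Mul(Add(J, 20), Add(-7, J)) = Mul(Add(20, J), Add(-7, J)) = Mul(Add(-7, J), Add(20, J)))
Y = Rational(-63365725, 49507372) (Y = Add(Mul(-10943, Rational(1, 20301)), Mul(-16261, Rational(1, 21948))) = Add(Rational(-10943, 20301), Rational(-16261, 21948)) = Rational(-63365725, 49507372) ≈ -1.2799)
Add(Mul(Function('S')(77), Pow(34533, -1)), Mul(Y, Pow(44631, -1))) = Add(Mul(Mul(Add(-7, 77), Add(20, 77)), Pow(34533, -1)), Mul(Rational(-63365725, 49507372), Pow(44631, -1))) = Add(Mul(Mul(70, 97), Rational(1, 34533)), Mul(Rational(-63365725, 49507372), Rational(1, 44631))) = Add(Mul(6790, Rational(1, 34533)), Rational(-2185025, 76191845508)) = Add(Rational(6790, 34533), Rational(-2185025, 76191845508)) = Rational(19158043538185, 97449370404732)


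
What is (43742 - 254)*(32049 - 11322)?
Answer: 901375776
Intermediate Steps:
(43742 - 254)*(32049 - 11322) = 43488*20727 = 901375776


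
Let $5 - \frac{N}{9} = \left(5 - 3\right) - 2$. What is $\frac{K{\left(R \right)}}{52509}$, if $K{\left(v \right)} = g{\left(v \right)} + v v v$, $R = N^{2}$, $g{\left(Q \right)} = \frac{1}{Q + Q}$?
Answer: $\frac{33630250781251}{212661450} \approx 1.5814 \cdot 10^{5}$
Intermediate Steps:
$N = 45$ ($N = 45 - 9 \left(\left(5 - 3\right) - 2\right) = 45 - 9 \left(2 - 2\right) = 45 - 0 = 45 + 0 = 45$)
$g{\left(Q \right)} = \frac{1}{2 Q}$
$R = 2025$ ($R = 45^{2} = 2025$)
$K{\left(v \right)} = v^{3} + \frac{1}{2 v}$ ($K{\left(v \right)} = \frac{1}{2 v} + v v v = \frac{1}{2 v} + v v^{2} = \frac{1}{2 v} + v^{3} = v^{3} + \frac{1}{2 v}$)
$\frac{K{\left(R \right)}}{52509} = \frac{\frac{1}{2025} \left(\frac{1}{2} + 2025^{4}\right)}{52509} = \frac{\frac{1}{2} + 16815125390625}{2025} \cdot \frac{1}{52509} = \frac{1}{2025} \cdot \frac{33630250781251}{2} \cdot \frac{1}{52509} = \frac{33630250781251}{4050} \cdot \frac{1}{52509} = \frac{33630250781251}{212661450}$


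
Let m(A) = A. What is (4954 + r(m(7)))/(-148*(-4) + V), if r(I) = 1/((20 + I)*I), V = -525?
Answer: 936307/12663 ≈ 73.940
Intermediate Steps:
r(I) = 1/(I*(20 + I))
(4954 + r(m(7)))/(-148*(-4) + V) = (4954 + 1/(7*(20 + 7)))/(-148*(-4) - 525) = (4954 + (⅐)/27)/(592 - 525) = (4954 + (⅐)*(1/27))/67 = (4954 + 1/189)*(1/67) = (936307/189)*(1/67) = 936307/12663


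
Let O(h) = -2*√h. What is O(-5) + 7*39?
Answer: 273 - 2*I*√5 ≈ 273.0 - 4.4721*I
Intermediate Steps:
O(-5) + 7*39 = -2*I*√5 + 7*39 = -2*I*√5 + 273 = 273 - 2*I*√5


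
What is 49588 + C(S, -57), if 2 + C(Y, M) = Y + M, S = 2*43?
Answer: 49615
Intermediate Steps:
S = 86
C(Y, M) = -2 + M + Y (C(Y, M) = -2 + (Y + M) = -2 + (M + Y) = -2 + M + Y)
49588 + C(S, -57) = 49588 + (-2 - 57 + 86) = 49588 + 27 = 49615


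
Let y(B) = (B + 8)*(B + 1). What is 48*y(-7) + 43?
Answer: -245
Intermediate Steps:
y(B) = (1 + B)*(8 + B) (y(B) = (8 + B)*(1 + B) = (1 + B)*(8 + B))
48*y(-7) + 43 = 48*(8 + (-7)**2 + 9*(-7)) + 43 = 48*(8 + 49 - 63) + 43 = 48*(-6) + 43 = -288 + 43 = -245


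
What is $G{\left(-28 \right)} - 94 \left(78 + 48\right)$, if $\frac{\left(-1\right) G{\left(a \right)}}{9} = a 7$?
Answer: $-10080$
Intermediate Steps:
$G{\left(a \right)} = - 63 a$ ($G{\left(a \right)} = - 9 a 7 = - 9 \cdot 7 a = - 63 a$)
$G{\left(-28 \right)} - 94 \left(78 + 48\right) = \left(-63\right) \left(-28\right) - 94 \left(78 + 48\right) = 1764 - 94 \cdot 126 = 1764 - 11844 = -10080$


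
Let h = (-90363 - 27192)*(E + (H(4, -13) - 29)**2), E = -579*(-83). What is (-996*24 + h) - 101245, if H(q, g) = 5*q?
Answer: -5658987739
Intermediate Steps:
E = 48057
h = -5658862590 (h = (-90363 - 27192)*(48057 + (5*4 - 29)**2) = -117555*(48057 + (20 - 29)**2) = -117555*(48057 + (-9)**2) = -117555*(48057 + 81) = -117555*48138 = -5658862590)
(-996*24 + h) - 101245 = (-996*24 - 5658862590) - 101245 = (-23904 - 5658862590) - 101245 = -5658886494 - 101245 = -5658987739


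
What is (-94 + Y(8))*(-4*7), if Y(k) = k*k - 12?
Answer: 1176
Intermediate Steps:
Y(k) = -12 + k**2 (Y(k) = k**2 - 12 = -12 + k**2)
(-94 + Y(8))*(-4*7) = (-94 + (-12 + 8**2))*(-4*7) = (-94 + (-12 + 64))*(-28) = (-94 + 52)*(-28) = -42*(-28) = 1176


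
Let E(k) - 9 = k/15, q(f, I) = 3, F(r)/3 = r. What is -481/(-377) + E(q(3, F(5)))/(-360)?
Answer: 32633/26100 ≈ 1.2503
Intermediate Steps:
F(r) = 3*r
E(k) = 9 + k/15
-481/(-377) + E(q(3, F(5)))/(-360) = -481/(-377) + (9 + (1/15)*3)/(-360) = -481*(-1/377) + (9 + ⅕)*(-1/360) = 37/29 + (46/5)*(-1/360) = 37/29 - 23/900 = 32633/26100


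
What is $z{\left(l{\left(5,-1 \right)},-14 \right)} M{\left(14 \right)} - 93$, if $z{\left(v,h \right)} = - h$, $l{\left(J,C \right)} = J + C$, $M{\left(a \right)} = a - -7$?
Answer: $201$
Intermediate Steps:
$M{\left(a \right)} = 7 + a$ ($M{\left(a \right)} = a + 7 = 7 + a$)
$l{\left(J,C \right)} = C + J$
$z{\left(l{\left(5,-1 \right)},-14 \right)} M{\left(14 \right)} - 93 = \left(-1\right) \left(-14\right) \left(7 + 14\right) - 93 = 14 \cdot 21 - 93 = 294 - 93 = 201$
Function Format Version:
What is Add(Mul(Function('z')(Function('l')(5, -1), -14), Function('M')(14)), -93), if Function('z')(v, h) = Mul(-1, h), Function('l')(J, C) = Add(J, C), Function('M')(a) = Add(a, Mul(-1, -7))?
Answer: 201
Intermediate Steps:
Function('M')(a) = Add(7, a) (Function('M')(a) = Add(a, 7) = Add(7, a))
Function('l')(J, C) = Add(C, J)
Add(Mul(Function('z')(Function('l')(5, -1), -14), Function('M')(14)), -93) = Add(Mul(Mul(-1, -14), Add(7, 14)), -93) = Add(Mul(14, 21), -93) = Add(294, -93) = 201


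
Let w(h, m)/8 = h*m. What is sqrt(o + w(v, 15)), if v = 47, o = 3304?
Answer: 4*sqrt(559) ≈ 94.573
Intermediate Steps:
w(h, m) = 8*h*m (w(h, m) = 8*(h*m) = 8*h*m)
sqrt(o + w(v, 15)) = sqrt(3304 + 8*47*15) = sqrt(3304 + 5640) = sqrt(8944) = 4*sqrt(559)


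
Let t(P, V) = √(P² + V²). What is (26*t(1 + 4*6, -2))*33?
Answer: 858*√629 ≈ 21519.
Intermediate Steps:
(26*t(1 + 4*6, -2))*33 = (26*√((1 + 4*6)² + (-2)²))*33 = (26*√((1 + 24)² + 4))*33 = (26*√(25² + 4))*33 = (26*√(625 + 4))*33 = (26*√629)*33 = 858*√629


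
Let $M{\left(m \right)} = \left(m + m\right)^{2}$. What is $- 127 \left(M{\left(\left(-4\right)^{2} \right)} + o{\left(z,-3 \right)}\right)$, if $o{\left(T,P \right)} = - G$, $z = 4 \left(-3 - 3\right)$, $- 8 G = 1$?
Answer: $- \frac{1040511}{8} \approx -1.3006 \cdot 10^{5}$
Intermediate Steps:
$G = - \frac{1}{8}$ ($G = \left(- \frac{1}{8}\right) 1 = - \frac{1}{8} \approx -0.125$)
$z = -24$ ($z = 4 \left(-6\right) = -24$)
$M{\left(m \right)} = 4 m^{2}$ ($M{\left(m \right)} = \left(2 m\right)^{2} = 4 m^{2}$)
$o{\left(T,P \right)} = \frac{1}{8}$ ($o{\left(T,P \right)} = \left(-1\right) \left(- \frac{1}{8}\right) = \frac{1}{8}$)
$- 127 \left(M{\left(\left(-4\right)^{2} \right)} + o{\left(z,-3 \right)}\right) = - 127 \left(4 \left(\left(-4\right)^{2}\right)^{2} + \frac{1}{8}\right) = - 127 \left(4 \cdot 16^{2} + \frac{1}{8}\right) = - 127 \left(4 \cdot 256 + \frac{1}{8}\right) = - 127 \left(1024 + \frac{1}{8}\right) = \left(-127\right) \frac{8193}{8} = - \frac{1040511}{8}$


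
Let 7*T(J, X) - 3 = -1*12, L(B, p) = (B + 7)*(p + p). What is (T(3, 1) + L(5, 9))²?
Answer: 2259009/49 ≈ 46102.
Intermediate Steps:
L(B, p) = 2*p*(7 + B) (L(B, p) = (7 + B)*(2*p) = 2*p*(7 + B))
T(J, X) = -9/7 (T(J, X) = 3/7 + (-1*12)/7 = 3/7 + (⅐)*(-12) = 3/7 - 12/7 = -9/7)
(T(3, 1) + L(5, 9))² = (-9/7 + 2*9*(7 + 5))² = (-9/7 + 2*9*12)² = (-9/7 + 216)² = (1503/7)² = 2259009/49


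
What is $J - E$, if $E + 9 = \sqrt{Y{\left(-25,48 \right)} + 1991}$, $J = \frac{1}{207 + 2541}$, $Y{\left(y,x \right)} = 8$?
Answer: $\frac{24733}{2748} - \sqrt{1999} \approx -35.71$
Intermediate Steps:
$J = \frac{1}{2748} \approx 0.0003639$
$E = -9 + \sqrt{1999}$ ($E = -9 + \sqrt{8 + 1991} = -9 + \sqrt{1999} \approx 35.71$)
$J - E = \frac{1}{2748} - \left(-9 + \sqrt{1999}\right) = \frac{1}{2748} + \left(9 - \sqrt{1999}\right) = \frac{24733}{2748} - \sqrt{1999}$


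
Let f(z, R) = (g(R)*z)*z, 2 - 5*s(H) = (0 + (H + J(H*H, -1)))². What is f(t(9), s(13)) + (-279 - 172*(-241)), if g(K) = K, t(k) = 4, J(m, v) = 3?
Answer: 201801/5 ≈ 40360.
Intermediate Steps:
s(H) = ⅖ - (3 + H)²/5 (s(H) = ⅖ - (0 + (H + 3))²/5 = ⅖ - (0 + (3 + H))²/5 = ⅖ - (3 + H)²/5)
f(z, R) = R*z² (f(z, R) = (R*z)*z = R*z²)
f(t(9), s(13)) + (-279 - 172*(-241)) = (⅖ - (3 + 13)²/5)*4² + (-279 - 172*(-241)) = (⅖ - ⅕*16²)*16 + (-279 + 41452) = (⅖ - ⅕*256)*16 + 41173 = (⅖ - 256/5)*16 + 41173 = -254/5*16 + 41173 = -4064/5 + 41173 = 201801/5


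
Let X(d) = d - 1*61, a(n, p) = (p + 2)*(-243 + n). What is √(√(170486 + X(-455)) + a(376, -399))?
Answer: √(-52801 + √169970) ≈ 228.89*I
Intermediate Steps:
a(n, p) = (-243 + n)*(2 + p) (a(n, p) = (2 + p)*(-243 + n) = (-243 + n)*(2 + p))
X(d) = -61 + d (X(d) = d - 61 = -61 + d)
√(√(170486 + X(-455)) + a(376, -399)) = √(√(170486 + (-61 - 455)) + (-486 - 243*(-399) + 2*376 + 376*(-399))) = √(√(170486 - 516) + (-486 + 96957 + 752 - 150024)) = √(√169970 - 52801) = √(-52801 + √169970)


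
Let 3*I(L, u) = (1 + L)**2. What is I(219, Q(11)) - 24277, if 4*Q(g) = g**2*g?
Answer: -24431/3 ≈ -8143.7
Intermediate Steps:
Q(g) = g**3/4 (Q(g) = (g**2*g)/4 = g**3/4)
I(L, u) = (1 + L)**2/3
I(219, Q(11)) - 24277 = (1 + 219)**2/3 - 24277 = (1/3)*220**2 - 24277 = (1/3)*48400 - 24277 = 48400/3 - 24277 = -24431/3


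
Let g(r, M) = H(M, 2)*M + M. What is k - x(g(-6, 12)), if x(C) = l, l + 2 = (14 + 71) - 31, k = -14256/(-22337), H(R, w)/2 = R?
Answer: -1147268/22337 ≈ -51.362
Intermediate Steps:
H(R, w) = 2*R
k = 14256/22337 (k = -14256*(-1/22337) = 14256/22337 ≈ 0.63822)
g(r, M) = M + 2*M**2 (g(r, M) = (2*M)*M + M = 2*M**2 + M = M + 2*M**2)
l = 52 (l = -2 + ((14 + 71) - 31) = -2 + (85 - 31) = -2 + 54 = 52)
x(C) = 52
k - x(g(-6, 12)) = 14256/22337 - 1*52 = 14256/22337 - 52 = -1147268/22337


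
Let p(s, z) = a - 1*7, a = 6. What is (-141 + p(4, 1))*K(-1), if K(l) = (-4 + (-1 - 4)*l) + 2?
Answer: -426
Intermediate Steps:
K(l) = -2 - 5*l (K(l) = (-4 - 5*l) + 2 = -2 - 5*l)
p(s, z) = -1 (p(s, z) = 6 - 1*7 = 6 - 7 = -1)
(-141 + p(4, 1))*K(-1) = (-141 - 1)*(-2 - 5*(-1)) = -142*(-2 + 5) = -142*3 = -426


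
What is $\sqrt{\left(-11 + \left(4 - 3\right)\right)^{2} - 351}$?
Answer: $i \sqrt{251} \approx 15.843 i$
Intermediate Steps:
$\sqrt{\left(-11 + \left(4 - 3\right)\right)^{2} - 351} = \sqrt{\left(-11 + 1\right)^{2} - 351} = \sqrt{\left(-10\right)^{2} - 351} = \sqrt{100 - 351} = \sqrt{-251} = i \sqrt{251}$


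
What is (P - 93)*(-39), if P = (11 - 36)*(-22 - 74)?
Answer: -89973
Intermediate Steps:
P = 2400 (P = -25*(-96) = 2400)
(P - 93)*(-39) = (2400 - 93)*(-39) = 2307*(-39) = -89973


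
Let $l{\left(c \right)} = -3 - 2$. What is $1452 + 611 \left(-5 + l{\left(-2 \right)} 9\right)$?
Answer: $-29098$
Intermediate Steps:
$l{\left(c \right)} = -5$
$1452 + 611 \left(-5 + l{\left(-2 \right)} 9\right) = 1452 + 611 \left(-5 - 45\right) = 1452 + 611 \left(-50\right) = 1452 - 30550 = -29098$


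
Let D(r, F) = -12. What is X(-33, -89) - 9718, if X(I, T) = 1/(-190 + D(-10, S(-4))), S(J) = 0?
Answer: -1963037/202 ≈ -9718.0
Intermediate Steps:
X(I, T) = -1/202 (X(I, T) = 1/(-190 - 12) = 1/(-202) = -1/202)
X(-33, -89) - 9718 = -1/202 - 9718 = -1963037/202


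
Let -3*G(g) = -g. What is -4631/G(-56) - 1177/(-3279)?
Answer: 45621059/183624 ≈ 248.45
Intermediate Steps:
G(g) = g/3 (G(g) = -(-1)*g/3 = g/3)
-4631/G(-56) - 1177/(-3279) = -4631/((⅓)*(-56)) - 1177/(-3279) = -4631/(-56/3) - 1177*(-1/3279) = -4631*(-3/56) + 1177/3279 = 13893/56 + 1177/3279 = 45621059/183624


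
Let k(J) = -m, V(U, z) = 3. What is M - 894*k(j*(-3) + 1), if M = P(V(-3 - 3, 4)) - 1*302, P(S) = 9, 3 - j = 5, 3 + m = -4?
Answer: -6551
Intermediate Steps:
m = -7 (m = -3 - 4 = -7)
j = -2 (j = 3 - 1*5 = 3 - 5 = -2)
k(J) = 7 (k(J) = -1*(-7) = 7)
M = -293 (M = 9 - 1*302 = 9 - 302 = -293)
M - 894*k(j*(-3) + 1) = -293 - 894*7 = -293 - 6258 = -6551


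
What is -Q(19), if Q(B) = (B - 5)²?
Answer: -196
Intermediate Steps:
Q(B) = (-5 + B)²
-Q(19) = -(-5 + 19)² = -1*14² = -1*196 = -196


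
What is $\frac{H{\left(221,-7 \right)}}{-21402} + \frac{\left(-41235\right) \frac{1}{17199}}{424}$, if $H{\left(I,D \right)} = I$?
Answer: $- \frac{15395843}{963403896} \approx -0.015981$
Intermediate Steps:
$\frac{H{\left(221,-7 \right)}}{-21402} + \frac{\left(-41235\right) \frac{1}{17199}}{424} = \frac{221}{-21402} + \frac{\left(-41235\right) \frac{1}{17199}}{424} = 221 \left(- \frac{1}{21402}\right) + \left(-41235\right) \frac{1}{17199} \cdot \frac{1}{424} = - \frac{221}{21402} - \frac{13745}{2430792} = - \frac{15395843}{963403896}$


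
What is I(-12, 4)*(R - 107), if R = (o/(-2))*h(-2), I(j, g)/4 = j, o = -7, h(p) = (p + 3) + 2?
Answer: 4632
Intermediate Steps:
h(p) = 5 + p (h(p) = (3 + p) + 2 = 5 + p)
I(j, g) = 4*j
R = 21/2 (R = (-7/(-2))*(5 - 2) = -7*(-1/2)*3 = (7/2)*3 = 21/2 ≈ 10.500)
I(-12, 4)*(R - 107) = (4*(-12))*(21/2 - 107) = -48*(-193/2) = 4632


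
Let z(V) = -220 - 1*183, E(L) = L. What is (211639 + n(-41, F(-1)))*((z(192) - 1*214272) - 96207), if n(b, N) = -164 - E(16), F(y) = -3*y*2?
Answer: -65738796838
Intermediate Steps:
F(y) = -6*y
z(V) = -403 (z(V) = -220 - 183 = -403)
n(b, N) = -180 (n(b, N) = -164 - 1*16 = -164 - 16 = -180)
(211639 + n(-41, F(-1)))*((z(192) - 1*214272) - 96207) = (211639 - 180)*((-403 - 1*214272) - 96207) = 211459*((-403 - 214272) - 96207) = 211459*(-214675 - 96207) = 211459*(-310882) = -65738796838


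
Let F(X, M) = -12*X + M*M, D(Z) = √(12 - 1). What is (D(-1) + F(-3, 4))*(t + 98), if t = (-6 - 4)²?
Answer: 10296 + 198*√11 ≈ 10953.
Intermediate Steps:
t = 100 (t = (-10)² = 100)
D(Z) = √11
F(X, M) = M² - 12*X (F(X, M) = -12*X + M² = M² - 12*X)
(D(-1) + F(-3, 4))*(t + 98) = (√11 + (4² - 12*(-3)))*(100 + 98) = (√11 + (16 + 36))*198 = (√11 + 52)*198 = (52 + √11)*198 = 10296 + 198*√11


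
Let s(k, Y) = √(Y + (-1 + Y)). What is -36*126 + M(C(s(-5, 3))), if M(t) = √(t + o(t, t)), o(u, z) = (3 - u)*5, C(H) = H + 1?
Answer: -4536 + √(11 - 4*√5) ≈ -4534.6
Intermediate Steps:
s(k, Y) = √(-1 + 2*Y)
C(H) = 1 + H
o(u, z) = 15 - 5*u
M(t) = √(15 - 4*t) (M(t) = √(t + (15 - 5*t)) = √(15 - 4*t))
-36*126 + M(C(s(-5, 3))) = -36*126 + √(15 - 4*(1 + √(-1 + 2*3))) = -4536 + √(15 - 4*(1 + √(-1 + 6))) = -4536 + √(15 - 4*(1 + √5)) = -4536 + √(15 + (-4 - 4*√5)) = -4536 + √(11 - 4*√5)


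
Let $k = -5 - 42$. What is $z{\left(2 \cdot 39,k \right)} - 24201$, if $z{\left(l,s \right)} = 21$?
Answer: $-24180$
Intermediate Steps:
$k = -47$ ($k = -5 - 42 = -47$)
$z{\left(2 \cdot 39,k \right)} - 24201 = 21 - 24201 = -24180$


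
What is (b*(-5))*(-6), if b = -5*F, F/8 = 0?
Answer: 0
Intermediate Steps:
F = 0 (F = 8*0 = 0)
b = 0 (b = -5*0 = 0)
(b*(-5))*(-6) = (0*(-5))*(-6) = 0*(-6) = 0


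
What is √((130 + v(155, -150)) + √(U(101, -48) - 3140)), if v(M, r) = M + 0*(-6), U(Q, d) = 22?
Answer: √(285 + I*√3118) ≈ 16.962 + 1.646*I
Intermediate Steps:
v(M, r) = M (v(M, r) = M + 0 = M)
√((130 + v(155, -150)) + √(U(101, -48) - 3140)) = √((130 + 155) + √(22 - 3140)) = √(285 + √(-3118)) = √(285 + I*√3118)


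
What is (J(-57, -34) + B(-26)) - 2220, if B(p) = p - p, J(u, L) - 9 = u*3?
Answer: -2382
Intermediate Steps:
J(u, L) = 9 + 3*u (J(u, L) = 9 + u*3 = 9 + 3*u)
B(p) = 0
(J(-57, -34) + B(-26)) - 2220 = ((9 + 3*(-57)) + 0) - 2220 = ((9 - 171) + 0) - 2220 = (-162 + 0) - 2220 = -162 - 2220 = -2382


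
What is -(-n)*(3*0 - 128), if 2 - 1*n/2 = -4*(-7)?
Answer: 6656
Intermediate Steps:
n = -52 (n = 4 - (-8)*(-7) = 4 - 2*28 = 4 - 56 = -52)
-(-n)*(3*0 - 128) = -(-1*(-52))*(3*0 - 128) = -52*(0 - 128) = -52*(-128) = -1*(-6656) = 6656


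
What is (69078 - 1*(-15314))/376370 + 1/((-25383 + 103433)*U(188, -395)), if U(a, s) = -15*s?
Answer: 3902676430637/17405089511250 ≈ 0.22423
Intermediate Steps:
(69078 - 1*(-15314))/376370 + 1/((-25383 + 103433)*U(188, -395)) = (69078 - 1*(-15314))/376370 + 1/((-25383 + 103433)*((-15*(-395)))) = (69078 + 15314)*(1/376370) + 1/(78050*5925) = 84392*(1/376370) + (1/78050)*(1/5925) = 42196/188185 + 1/462446250 = 3902676430637/17405089511250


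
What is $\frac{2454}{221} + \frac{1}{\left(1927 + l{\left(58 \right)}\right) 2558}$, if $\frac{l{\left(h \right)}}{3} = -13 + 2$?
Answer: $\frac{11889267029}{1070712292} \approx 11.104$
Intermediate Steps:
$l{\left(h \right)} = -33$ ($l{\left(h \right)} = 3 \left(-13 + 2\right) = 3 \left(-11\right) = -33$)
$\frac{2454}{221} + \frac{1}{\left(1927 + l{\left(58 \right)}\right) 2558} = \frac{2454}{221} + \frac{1}{\left(1927 - 33\right) 2558} = 2454 \cdot \frac{1}{221} + \frac{1}{1894} \cdot \frac{1}{2558} = \frac{2454}{221} + \frac{1}{1894} \cdot \frac{1}{2558} = \frac{2454}{221} + \frac{1}{4844852} = \frac{11889267029}{1070712292}$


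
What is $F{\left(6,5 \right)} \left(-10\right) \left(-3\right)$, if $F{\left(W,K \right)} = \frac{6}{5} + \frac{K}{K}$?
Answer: $66$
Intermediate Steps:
$F{\left(W,K \right)} = \frac{11}{5}$ ($F{\left(W,K \right)} = 6 \cdot \frac{1}{5} + 1 = \frac{6}{5} + 1 = \frac{11}{5}$)
$F{\left(6,5 \right)} \left(-10\right) \left(-3\right) = \frac{11}{5} \left(-10\right) \left(-3\right) = \left(-22\right) \left(-3\right) = 66$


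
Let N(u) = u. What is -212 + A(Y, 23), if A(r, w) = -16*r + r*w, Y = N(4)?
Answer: -184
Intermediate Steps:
Y = 4
-212 + A(Y, 23) = -212 + 4*(-16 + 23) = -212 + 4*7 = -212 + 28 = -184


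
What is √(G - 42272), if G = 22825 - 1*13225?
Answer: 4*I*√2042 ≈ 180.75*I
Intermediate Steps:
G = 9600 (G = 22825 - 13225 = 9600)
√(G - 42272) = √(9600 - 42272) = √(-32672) = 4*I*√2042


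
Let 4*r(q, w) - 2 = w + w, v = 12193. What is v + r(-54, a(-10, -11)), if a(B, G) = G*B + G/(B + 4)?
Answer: 146993/12 ≈ 12249.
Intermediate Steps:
a(B, G) = B*G + G/(4 + B)
r(q, w) = ½ + w/2 (r(q, w) = ½ + (w + w)/4 = ½ + (2*w)/4 = ½ + w/2)
v + r(-54, a(-10, -11)) = 12193 + (½ + (-11*(1 + (-10)² + 4*(-10))/(4 - 10))/2) = 12193 + (½ + (-11*(1 + 100 - 40)/(-6))/2) = 12193 + (½ + (-11*(-⅙)*61)/2) = 12193 + (½ + (½)*(671/6)) = 12193 + (½ + 671/12) = 12193 + 677/12 = 146993/12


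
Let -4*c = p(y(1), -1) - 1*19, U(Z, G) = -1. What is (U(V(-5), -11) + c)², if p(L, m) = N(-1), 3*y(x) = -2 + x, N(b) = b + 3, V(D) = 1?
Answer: 169/16 ≈ 10.563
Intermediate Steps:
N(b) = 3 + b
y(x) = -⅔ + x/3 (y(x) = (-2 + x)/3 = -⅔ + x/3)
p(L, m) = 2 (p(L, m) = 3 - 1 = 2)
c = 17/4 (c = -(2 - 1*19)/4 = -(2 - 19)/4 = -¼*(-17) = 17/4 ≈ 4.2500)
(U(V(-5), -11) + c)² = (-1 + 17/4)² = (13/4)² = 169/16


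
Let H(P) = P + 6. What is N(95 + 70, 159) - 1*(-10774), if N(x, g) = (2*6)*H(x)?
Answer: 12826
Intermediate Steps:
H(P) = 6 + P
N(x, g) = 72 + 12*x (N(x, g) = (2*6)*(6 + x) = 12*(6 + x) = 72 + 12*x)
N(95 + 70, 159) - 1*(-10774) = (72 + 12*(95 + 70)) - 1*(-10774) = (72 + 12*165) + 10774 = (72 + 1980) + 10774 = 2052 + 10774 = 12826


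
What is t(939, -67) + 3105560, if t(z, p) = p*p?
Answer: 3110049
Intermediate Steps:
t(z, p) = p**2
t(939, -67) + 3105560 = (-67)**2 + 3105560 = 4489 + 3105560 = 3110049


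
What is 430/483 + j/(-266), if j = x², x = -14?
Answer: 1408/9177 ≈ 0.15343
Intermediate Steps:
j = 196 (j = (-14)² = 196)
430/483 + j/(-266) = 430/483 + 196/(-266) = 430*(1/483) + 196*(-1/266) = 430/483 - 14/19 = 1408/9177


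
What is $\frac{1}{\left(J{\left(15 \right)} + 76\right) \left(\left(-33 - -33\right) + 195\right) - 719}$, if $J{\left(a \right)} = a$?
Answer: $\frac{1}{17026} \approx 5.8734 \cdot 10^{-5}$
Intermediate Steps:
$\frac{1}{\left(J{\left(15 \right)} + 76\right) \left(\left(-33 - -33\right) + 195\right) - 719} = \frac{1}{\left(15 + 76\right) \left(\left(-33 - -33\right) + 195\right) - 719} = \frac{1}{91 \left(\left(-33 + 33\right) + 195\right) - 719} = \frac{1}{91 \left(0 + 195\right) - 719} = \frac{1}{91 \cdot 195 - 719} = \frac{1}{17745 - 719} = \frac{1}{17026}$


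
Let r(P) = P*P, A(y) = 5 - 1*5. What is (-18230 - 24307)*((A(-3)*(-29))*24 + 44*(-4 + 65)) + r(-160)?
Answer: -114143708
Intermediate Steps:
A(y) = 0 (A(y) = 5 - 5 = 0)
r(P) = P²
(-18230 - 24307)*((A(-3)*(-29))*24 + 44*(-4 + 65)) + r(-160) = (-18230 - 24307)*((0*(-29))*24 + 44*(-4 + 65)) + (-160)² = -42537*(0*24 + 44*61) + 25600 = -42537*(0 + 2684) + 25600 = -42537*2684 + 25600 = -114169308 + 25600 = -114143708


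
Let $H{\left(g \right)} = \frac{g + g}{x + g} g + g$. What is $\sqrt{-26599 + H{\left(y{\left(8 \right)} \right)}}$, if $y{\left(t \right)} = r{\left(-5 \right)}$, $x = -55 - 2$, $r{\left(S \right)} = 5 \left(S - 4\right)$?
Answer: $\frac{i \sqrt{7711591}}{17} \approx 163.35 i$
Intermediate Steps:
$r{\left(S \right)} = -20 + 5 S$ ($r{\left(S \right)} = 5 \left(-4 + S\right) = -20 + 5 S$)
$x = -57$ ($x = -55 - 2 = -57$)
$y{\left(t \right)} = -45$ ($y{\left(t \right)} = -20 + 5 \left(-5\right) = -20 - 25 = -45$)
$H{\left(g \right)} = g + \frac{2 g^{2}}{-57 + g}$ ($H{\left(g \right)} = \frac{g + g}{-57 + g} g + g = \frac{2 g}{-57 + g} g + g = \frac{2 g^{2}}{-57 + g} + g = g + \frac{2 g^{2}}{-57 + g}$)
$\sqrt{-26599 + H{\left(y{\left(8 \right)} \right)}} = \sqrt{-26599 + 3 \left(-45\right) \frac{1}{-57 - 45} \left(-19 - 45\right)} = \sqrt{-26599 + 3 \left(-45\right) \frac{1}{-102} \left(-64\right)} = \sqrt{-26599 + 3 \left(-45\right) \left(- \frac{1}{102}\right) \left(-64\right)} = \sqrt{-26599 - \frac{1440}{17}} = \sqrt{- \frac{453623}{17}} = \frac{i \sqrt{7711591}}{17}$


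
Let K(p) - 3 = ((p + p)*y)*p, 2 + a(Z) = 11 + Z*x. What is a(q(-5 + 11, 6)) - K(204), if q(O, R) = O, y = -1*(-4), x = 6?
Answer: -332886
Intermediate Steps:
y = 4
a(Z) = 9 + 6*Z (a(Z) = -2 + (11 + Z*6) = -2 + (11 + 6*Z) = 9 + 6*Z)
K(p) = 3 + 8*p² (K(p) = 3 + ((p + p)*4)*p = 3 + ((2*p)*4)*p = 3 + (8*p)*p = 3 + 8*p²)
a(q(-5 + 11, 6)) - K(204) = (9 + 6*(-5 + 11)) - (3 + 8*204²) = (9 + 6*6) - (3 + 8*41616) = (9 + 36) - (3 + 332928) = 45 - 1*332931 = 45 - 332931 = -332886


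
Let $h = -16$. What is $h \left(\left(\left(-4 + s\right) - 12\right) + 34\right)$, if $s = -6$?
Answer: $-192$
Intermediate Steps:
$h \left(\left(\left(-4 + s\right) - 12\right) + 34\right) = - 16 \left(\left(\left(-4 - 6\right) - 12\right) + 34\right) = - 16 \left(\left(-10 - 12\right) + 34\right) = - 16 \left(-22 + 34\right) = \left(-16\right) 12 = -192$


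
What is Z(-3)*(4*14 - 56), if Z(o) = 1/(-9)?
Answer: 0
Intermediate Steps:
Z(o) = -⅑
Z(-3)*(4*14 - 56) = -(4*14 - 56)/9 = -(56 - 56)/9 = -⅑*0 = 0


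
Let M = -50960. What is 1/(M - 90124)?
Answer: -1/141084 ≈ -7.0880e-6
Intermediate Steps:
1/(M - 90124) = 1/(-50960 - 90124) = 1/(-141084) = -1/141084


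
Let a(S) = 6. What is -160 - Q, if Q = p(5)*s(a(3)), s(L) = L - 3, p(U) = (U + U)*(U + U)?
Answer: -460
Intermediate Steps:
p(U) = 4*U**2 (p(U) = (2*U)*(2*U) = 4*U**2)
s(L) = -3 + L
Q = 300 (Q = (4*5**2)*(-3 + 6) = (4*25)*3 = 100*3 = 300)
-160 - Q = -160 - 1*300 = -160 - 300 = -460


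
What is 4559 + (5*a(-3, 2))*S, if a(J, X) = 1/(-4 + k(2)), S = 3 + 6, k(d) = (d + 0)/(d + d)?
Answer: 31823/7 ≈ 4546.1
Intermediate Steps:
k(d) = ½ (k(d) = d/((2*d)) = d*(1/(2*d)) = ½)
S = 9
a(J, X) = -2/7 (a(J, X) = 1/(-4 + ½) = 1/(-7/2) = -2/7)
4559 + (5*a(-3, 2))*S = 4559 + (5*(-2/7))*9 = 4559 - 10/7*9 = 4559 - 90/7 = 31823/7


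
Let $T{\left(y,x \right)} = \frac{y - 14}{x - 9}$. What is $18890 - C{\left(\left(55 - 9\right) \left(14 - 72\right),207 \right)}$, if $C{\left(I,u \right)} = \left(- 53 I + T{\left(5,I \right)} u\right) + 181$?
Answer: $- \frac{328456378}{2677} \approx -1.227 \cdot 10^{5}$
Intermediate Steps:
$T{\left(y,x \right)} = \frac{-14 + y}{-9 + x}$
$C{\left(I,u \right)} = 181 - 53 I - \frac{9 u}{-9 + I}$ ($C{\left(I,u \right)} = \left(- 53 I + \frac{-14 + 5}{-9 + I} u\right) + 181 = \left(- 53 I + \frac{1}{-9 + I} \left(-9\right) u\right) + 181 = \left(- 53 I + - \frac{9}{-9 + I} u\right) + 181 = \left(- 53 I - \frac{9 u}{-9 + I}\right) + 181 = 181 - 53 I - \frac{9 u}{-9 + I}$)
$18890 - C{\left(\left(55 - 9\right) \left(14 - 72\right),207 \right)} = 18890 - \frac{\left(-9\right) 207 + \left(-9 + \left(55 - 9\right) \left(14 - 72\right)\right) \left(181 - 53 \left(55 - 9\right) \left(14 - 72\right)\right)}{-9 + \left(55 - 9\right) \left(14 - 72\right)} = 18890 - \frac{-1863 + \left(-9 + 46 \left(-58\right)\right) \left(181 - 53 \cdot 46 \left(-58\right)\right)}{-9 + 46 \left(-58\right)} = 18890 - \frac{-1863 + \left(-9 - 2668\right) \left(181 - -141404\right)}{-9 - 2668} = 18890 - \frac{-1863 - 2677 \left(181 + 141404\right)}{-2677} = 18890 - - \frac{-1863 - 379023045}{2677} = 18890 - \left(- \frac{1}{2677}\right) \left(-379024908\right) = 18890 - \frac{379024908}{2677} = - \frac{328456378}{2677}$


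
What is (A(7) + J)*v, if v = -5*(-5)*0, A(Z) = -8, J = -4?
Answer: 0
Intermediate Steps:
v = 0 (v = 25*0 = 0)
(A(7) + J)*v = (-8 - 4)*0 = -12*0 = 0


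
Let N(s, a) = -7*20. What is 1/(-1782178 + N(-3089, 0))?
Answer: -1/1782318 ≈ -5.6107e-7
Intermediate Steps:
N(s, a) = -140
1/(-1782178 + N(-3089, 0)) = 1/(-1782178 - 140) = 1/(-1782318) = -1/1782318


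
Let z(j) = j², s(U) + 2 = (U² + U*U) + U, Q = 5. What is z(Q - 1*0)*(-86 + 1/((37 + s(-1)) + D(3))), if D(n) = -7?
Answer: -62325/29 ≈ -2149.1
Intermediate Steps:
s(U) = -2 + U + 2*U² (s(U) = -2 + ((U² + U*U) + U) = -2 + ((U² + U²) + U) = -2 + (2*U² + U) = -2 + (U + 2*U²) = -2 + U + 2*U²)
z(Q - 1*0)*(-86 + 1/((37 + s(-1)) + D(3))) = (5 - 1*0)²*(-86 + 1/((37 + (-2 - 1 + 2*(-1)²)) - 7)) = (5 + 0)²*(-86 + 1/((37 + (-2 - 1 + 2*1)) - 7)) = 5²*(-86 + 1/((37 + (-2 - 1 + 2)) - 7)) = 25*(-86 + 1/((37 - 1) - 7)) = 25*(-86 + 1/(36 - 7)) = 25*(-86 + 1/29) = 25*(-2493/29) = -62325/29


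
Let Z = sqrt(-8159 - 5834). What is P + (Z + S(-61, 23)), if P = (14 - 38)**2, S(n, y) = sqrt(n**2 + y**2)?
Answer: 576 + 5*sqrt(170) + I*sqrt(13993) ≈ 641.19 + 118.29*I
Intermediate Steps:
Z = I*sqrt(13993) (Z = sqrt(-13993) = I*sqrt(13993) ≈ 118.29*I)
P = 576 (P = (-24)**2 = 576)
P + (Z + S(-61, 23)) = 576 + (I*sqrt(13993) + sqrt((-61)**2 + 23**2)) = 576 + (I*sqrt(13993) + sqrt(3721 + 529)) = 576 + (I*sqrt(13993) + sqrt(4250)) = 576 + (I*sqrt(13993) + 5*sqrt(170)) = 576 + (5*sqrt(170) + I*sqrt(13993)) = 576 + 5*sqrt(170) + I*sqrt(13993)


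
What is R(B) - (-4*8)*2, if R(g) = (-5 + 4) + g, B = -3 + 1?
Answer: 61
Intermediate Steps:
B = -2
R(g) = -1 + g
R(B) - (-4*8)*2 = (-1 - 2) - (-4*8)*2 = -3 - (-32)*2 = -3 - 1*(-64) = -3 + 64 = 61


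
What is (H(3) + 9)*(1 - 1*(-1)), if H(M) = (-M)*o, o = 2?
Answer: 6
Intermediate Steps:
H(M) = -2*M (H(M) = -M*2 = -2*M)
(H(3) + 9)*(1 - 1*(-1)) = (-2*3 + 9)*(1 - 1*(-1)) = (-6 + 9)*(1 + 1) = 3*2 = 6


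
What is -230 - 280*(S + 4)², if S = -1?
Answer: -2750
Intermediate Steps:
-230 - 280*(S + 4)² = -230 - 280*(-1 + 4)² = -230 - 280*3² = -230 - 280*9 = -230 - 2520 = -2750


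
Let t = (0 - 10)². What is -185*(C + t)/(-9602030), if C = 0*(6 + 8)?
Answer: 1850/960203 ≈ 0.0019267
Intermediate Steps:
C = 0 (C = 0*14 = 0)
t = 100 (t = (-10)² = 100)
-185*(C + t)/(-9602030) = -185*(0 + 100)/(-9602030) = -185*100*(-1/9602030) = -18500*(-1/9602030) = 1850/960203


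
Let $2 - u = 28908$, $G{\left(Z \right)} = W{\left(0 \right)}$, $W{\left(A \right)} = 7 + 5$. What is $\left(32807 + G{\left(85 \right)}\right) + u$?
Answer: $3913$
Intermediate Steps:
$W{\left(A \right)} = 12$
$G{\left(Z \right)} = 12$
$u = -28906$ ($u = 2 - 28908 = -28906$)
$\left(32807 + G{\left(85 \right)}\right) + u = \left(32807 + 12\right) - 28906 = 32819 - 28906 = 3913$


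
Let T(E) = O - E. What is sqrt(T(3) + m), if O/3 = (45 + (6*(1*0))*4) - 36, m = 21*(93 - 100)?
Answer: I*sqrt(123) ≈ 11.091*I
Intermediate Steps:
m = -147 (m = 21*(-7) = -147)
O = 27 (O = 3*((45 + (6*(1*0))*4) - 36) = 3*((45 + (6*0)*4) - 36) = 3*((45 + 0*4) - 36) = 3*((45 + 0) - 36) = 3*(45 - 36) = 3*9 = 27)
T(E) = 27 - E
sqrt(T(3) + m) = sqrt((27 - 1*3) - 147) = sqrt((27 - 3) - 147) = sqrt(24 - 147) = sqrt(-123) = I*sqrt(123)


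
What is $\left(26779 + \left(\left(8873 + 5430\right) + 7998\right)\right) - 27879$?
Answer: $21201$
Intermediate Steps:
$\left(26779 + \left(\left(8873 + 5430\right) + 7998\right)\right) - 27879 = \left(26779 + \left(14303 + 7998\right)\right) - 27879 = \left(26779 + 22301\right) - 27879 = 49080 - 27879 = 21201$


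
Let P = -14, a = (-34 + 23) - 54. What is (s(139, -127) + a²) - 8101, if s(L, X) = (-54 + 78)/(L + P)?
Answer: -484476/125 ≈ -3875.8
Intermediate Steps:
a = -65 (a = -11 - 54 = -65)
s(L, X) = 24/(-14 + L) (s(L, X) = (-54 + 78)/(L - 14) = 24/(-14 + L))
(s(139, -127) + a²) - 8101 = (24/(-14 + 139) + (-65)²) - 8101 = (24/125 + 4225) - 8101 = 528149/125 - 8101 = -484476/125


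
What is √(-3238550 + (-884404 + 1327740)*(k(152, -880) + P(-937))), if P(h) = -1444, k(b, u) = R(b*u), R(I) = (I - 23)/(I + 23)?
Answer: 13*I*√68046951824766510/133737 ≈ 25357.0*I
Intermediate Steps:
R(I) = (-23 + I)/(23 + I)
k(b, u) = (-23 + b*u)/(23 + b*u)
√(-3238550 + (-884404 + 1327740)*(k(152, -880) + P(-937))) = √(-3238550 + (-884404 + 1327740)*((-23 + 152*(-880))/(23 + 152*(-880)) - 1444)) = √(-3238550 + 443336*((-23 - 133760)/(23 - 133760) - 1444)) = √(-3238550 + 443336*(-133783/(-133737) - 1444)) = √(-3238550 + 443336*(-1/133737*(-133783) - 1444)) = √(-3238550 + 443336*(133783/133737 - 1444)) = √(-3238550 + 443336*(-192982445/133737)) = √(-3238550 - 85556065236520/133737) = √(-85989179197870/133737) = 13*I*√68046951824766510/133737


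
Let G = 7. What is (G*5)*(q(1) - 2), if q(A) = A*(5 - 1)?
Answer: 70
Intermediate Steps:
q(A) = 4*A (q(A) = A*4 = 4*A)
(G*5)*(q(1) - 2) = (7*5)*(4*1 - 2) = 35*(4 - 2) = 35*2 = 70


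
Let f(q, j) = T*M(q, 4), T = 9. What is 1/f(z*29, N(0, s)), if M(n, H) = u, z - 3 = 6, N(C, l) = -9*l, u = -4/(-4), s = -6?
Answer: ⅑ ≈ 0.11111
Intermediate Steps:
u = 1 (u = -4*(-¼) = 1)
z = 9 (z = 3 + 6 = 9)
M(n, H) = 1
f(q, j) = 9 (f(q, j) = 9*1 = 9)
1/f(z*29, N(0, s)) = 1/9 = ⅑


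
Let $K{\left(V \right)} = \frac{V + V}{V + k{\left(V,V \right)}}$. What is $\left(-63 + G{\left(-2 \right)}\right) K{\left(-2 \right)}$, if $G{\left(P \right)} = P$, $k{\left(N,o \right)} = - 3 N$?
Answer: $65$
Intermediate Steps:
$K{\left(V \right)} = -1$ ($K{\left(V \right)} = \frac{V + V}{V - 3 V} = \frac{2 V}{\left(-2\right) V} = 2 V \left(- \frac{1}{2 V}\right) = -1$)
$\left(-63 + G{\left(-2 \right)}\right) K{\left(-2 \right)} = \left(-63 - 2\right) \left(-1\right) = \left(-65\right) \left(-1\right) = 65$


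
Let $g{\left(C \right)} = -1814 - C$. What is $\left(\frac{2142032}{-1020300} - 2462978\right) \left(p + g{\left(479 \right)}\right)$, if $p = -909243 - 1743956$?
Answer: $\frac{556099546361742712}{85025} \approx 6.5404 \cdot 10^{12}$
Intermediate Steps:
$p = -2653199$
$\left(\frac{2142032}{-1020300} - 2462978\right) \left(p + g{\left(479 \right)}\right) = \left(\frac{2142032}{-1020300} - 2462978\right) \left(-2653199 - 2293\right) = \left(2142032 \left(- \frac{1}{1020300}\right) - 2462978\right) \left(-2653199 - 2293\right) = \left(- \frac{535508}{255075} - 2462978\right) \left(-2653199 - 2293\right) = \left(- \frac{628244648858}{255075}\right) \left(-2655492\right) = \frac{556099546361742712}{85025}$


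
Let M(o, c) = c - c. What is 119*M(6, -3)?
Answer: 0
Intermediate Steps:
M(o, c) = 0
119*M(6, -3) = 119*0 = 0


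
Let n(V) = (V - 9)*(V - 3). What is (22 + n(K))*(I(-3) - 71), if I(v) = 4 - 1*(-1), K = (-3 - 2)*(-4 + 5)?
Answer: -8844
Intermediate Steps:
K = -5 (K = -5*1 = -5)
n(V) = (-9 + V)*(-3 + V)
I(v) = 5 (I(v) = 4 + 1 = 5)
(22 + n(K))*(I(-3) - 71) = (22 + (27 + (-5)² - 12*(-5)))*(5 - 71) = (22 + (27 + 25 + 60))*(-66) = (22 + 112)*(-66) = 134*(-66) = -8844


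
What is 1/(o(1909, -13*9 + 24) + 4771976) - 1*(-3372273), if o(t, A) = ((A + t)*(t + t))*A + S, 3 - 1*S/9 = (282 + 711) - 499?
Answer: 2158412633427770/640046827 ≈ 3.3723e+6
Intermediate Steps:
S = -4419 (S = 27 - 9*((282 + 711) - 499) = 27 - 9*(993 - 499) = 27 - 9*494 = 27 - 4446 = -4419)
o(t, A) = -4419 + 2*A*t*(A + t) (o(t, A) = ((A + t)*(t + t))*A - 4419 = ((A + t)*(2*t))*A - 4419 = (2*t*(A + t))*A - 4419 = 2*A*t*(A + t) - 4419 = -4419 + 2*A*t*(A + t))
1/(o(1909, -13*9 + 24) + 4771976) - 1*(-3372273) = 1/((-4419 + 2*(-13*9 + 24)*1909² + 2*1909*(-13*9 + 24)²) + 4771976) - 1*(-3372273) = 1/((-4419 + 2*(-117 + 24)*3644281 + 2*1909*(-117 + 24)²) + 4771976) + 3372273 = 1/((-4419 + 2*(-93)*3644281 + 2*1909*(-93)²) + 4771976) + 3372273 = 1/((-4419 - 677836266 + 2*1909*8649) + 4771976) + 3372273 = 1/((-4419 - 677836266 + 33021882) + 4771976) + 3372273 = 1/(-644818803 + 4771976) + 3372273 = 1/(-640046827) + 3372273 = -1/640046827 + 3372273 = 2158412633427770/640046827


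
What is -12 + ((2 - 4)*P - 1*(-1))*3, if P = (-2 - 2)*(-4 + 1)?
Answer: -81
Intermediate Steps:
P = 12 (P = -4*(-3) = 12)
-12 + ((2 - 4)*P - 1*(-1))*3 = -12 + ((2 - 4)*12 - 1*(-1))*3 = -12 + (-2*12 + 1)*3 = -12 + (-24 + 1)*3 = -12 - 23*3 = -12 - 69 = -81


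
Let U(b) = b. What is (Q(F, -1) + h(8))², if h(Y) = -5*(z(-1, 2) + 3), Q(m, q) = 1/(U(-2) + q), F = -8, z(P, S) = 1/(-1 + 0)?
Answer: 961/9 ≈ 106.78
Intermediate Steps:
z(P, S) = -1 (z(P, S) = 1/(-1) = -1)
Q(m, q) = 1/(-2 + q)
h(Y) = -10 (h(Y) = -5*(-1 + 3) = -5*2 = -10)
(Q(F, -1) + h(8))² = (1/(-2 - 1) - 10)² = (1/(-3) - 10)² = (-⅓ - 10)² = (-31/3)² = 961/9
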